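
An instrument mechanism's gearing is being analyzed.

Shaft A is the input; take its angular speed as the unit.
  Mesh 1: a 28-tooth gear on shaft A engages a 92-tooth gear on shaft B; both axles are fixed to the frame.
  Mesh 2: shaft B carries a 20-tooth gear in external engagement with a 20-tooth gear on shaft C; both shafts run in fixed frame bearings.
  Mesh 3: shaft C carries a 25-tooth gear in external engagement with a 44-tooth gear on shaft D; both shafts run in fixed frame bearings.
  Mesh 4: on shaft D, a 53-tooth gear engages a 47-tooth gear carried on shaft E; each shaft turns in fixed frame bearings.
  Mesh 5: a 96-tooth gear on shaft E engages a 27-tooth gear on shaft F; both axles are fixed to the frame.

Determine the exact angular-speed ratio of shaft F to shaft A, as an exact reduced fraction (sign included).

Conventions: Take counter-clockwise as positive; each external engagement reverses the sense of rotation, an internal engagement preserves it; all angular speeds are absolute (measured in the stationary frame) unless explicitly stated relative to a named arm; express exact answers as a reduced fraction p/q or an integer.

class = fixed-axis compound train [5 meshes; 5 ratios multiply, 5 sense flips]
mesh 1 [28T→92T]: running ratio 7/23, sense −
mesh 2 [20T→20T]: running ratio 7/23, sense +
mesh 3 [25T→44T]: running ratio 175/1012, sense −
mesh 4 [53T→47T]: running ratio 9275/47564, sense +
mesh 5 [96T→27T]: running ratio 74200/107019, sense −
ω_out/ω_in = -74200/107019

-74200/107019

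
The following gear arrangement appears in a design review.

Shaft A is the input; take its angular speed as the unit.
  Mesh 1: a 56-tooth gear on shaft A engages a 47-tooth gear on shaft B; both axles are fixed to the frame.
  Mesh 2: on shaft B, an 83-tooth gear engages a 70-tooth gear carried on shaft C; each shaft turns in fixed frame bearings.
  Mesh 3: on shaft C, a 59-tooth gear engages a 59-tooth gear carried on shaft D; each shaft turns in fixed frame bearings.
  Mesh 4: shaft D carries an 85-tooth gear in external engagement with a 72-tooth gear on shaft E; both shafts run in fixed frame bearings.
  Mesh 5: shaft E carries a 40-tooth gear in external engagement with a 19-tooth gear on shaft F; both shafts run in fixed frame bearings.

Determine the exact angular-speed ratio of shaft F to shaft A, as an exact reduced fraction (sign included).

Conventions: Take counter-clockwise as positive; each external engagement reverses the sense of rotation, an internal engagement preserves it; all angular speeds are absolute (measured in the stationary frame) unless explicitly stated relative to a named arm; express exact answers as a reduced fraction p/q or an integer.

class = fixed-axis compound train [5 meshes; 5 ratios multiply, 5 sense flips]
mesh 1 [56T→47T]: running ratio 56/47, sense −
mesh 2 [83T→70T]: running ratio 332/235, sense +
mesh 3 [59T→59T]: running ratio 332/235, sense −
mesh 4 [85T→72T]: running ratio 1411/846, sense +
mesh 5 [40T→19T]: running ratio 28220/8037, sense −
ω_out/ω_in = -28220/8037

-28220/8037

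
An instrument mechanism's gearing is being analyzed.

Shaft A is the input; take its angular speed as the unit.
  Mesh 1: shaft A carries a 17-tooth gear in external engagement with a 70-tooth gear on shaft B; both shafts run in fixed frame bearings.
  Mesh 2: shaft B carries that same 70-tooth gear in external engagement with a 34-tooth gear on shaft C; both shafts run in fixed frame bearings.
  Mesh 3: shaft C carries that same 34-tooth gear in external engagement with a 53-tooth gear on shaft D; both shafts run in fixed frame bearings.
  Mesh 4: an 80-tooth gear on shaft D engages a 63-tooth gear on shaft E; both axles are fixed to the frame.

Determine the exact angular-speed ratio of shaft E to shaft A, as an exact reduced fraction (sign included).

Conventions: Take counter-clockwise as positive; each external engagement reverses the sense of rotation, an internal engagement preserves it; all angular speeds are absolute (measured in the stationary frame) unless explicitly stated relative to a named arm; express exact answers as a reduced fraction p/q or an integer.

class = fixed-axis compound train [4 meshes; 4 ratios multiply, 4 sense flips]
mesh 1 [17T→70T]: running ratio 17/70, sense −
mesh 2 [70T→34T]: running ratio 1/2, sense +
mesh 3 [34T→53T]: running ratio 17/53, sense −
mesh 4 [80T→63T]: running ratio 1360/3339, sense +
ω_out/ω_in = 1360/3339

1360/3339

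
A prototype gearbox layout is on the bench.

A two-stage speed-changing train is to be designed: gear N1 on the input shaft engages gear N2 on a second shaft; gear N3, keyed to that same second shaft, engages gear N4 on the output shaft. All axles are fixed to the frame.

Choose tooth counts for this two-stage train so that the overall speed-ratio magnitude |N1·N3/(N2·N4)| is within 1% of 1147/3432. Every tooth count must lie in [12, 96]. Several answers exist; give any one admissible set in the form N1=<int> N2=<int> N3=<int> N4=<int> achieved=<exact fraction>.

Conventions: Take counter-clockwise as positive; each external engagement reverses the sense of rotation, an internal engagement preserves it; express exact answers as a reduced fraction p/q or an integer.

N1=31 N2=39 N3=37 N4=88 achieved=1147/3432

2-stage fixed-axis compound train for ratio 1147/3432
target = 1147/3432 in lowest terms: an exact hit needs N1·N3 = k·1147 and N2·N4 = k·3432 for one integer k, every count in [12, 96]; additionally prefer no 1:1 stage (N1 ≠ N2, N3 ≠ N4)
k = 1: N1·N3 = 1147 = 31·37, N2·N4 = 3432 = 39·88
achieved = 31·37/(39·88) = 1147/3432; |achieved − target| = 0 ≤ 1147/343200 ✓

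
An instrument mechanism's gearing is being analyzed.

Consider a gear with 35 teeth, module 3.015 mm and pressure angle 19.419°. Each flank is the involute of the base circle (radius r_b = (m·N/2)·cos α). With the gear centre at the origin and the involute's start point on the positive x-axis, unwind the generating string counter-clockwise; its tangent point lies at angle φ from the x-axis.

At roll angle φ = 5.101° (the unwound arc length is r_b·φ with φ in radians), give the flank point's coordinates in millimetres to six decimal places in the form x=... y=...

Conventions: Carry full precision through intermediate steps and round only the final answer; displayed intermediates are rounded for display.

topology: single-mesh involute geometry — m = 3.015, N = 35
pitch radius r_p = m·N/2 = 3.015·35/2 = 52.762500
base radius r_b = r_p·cos α = 52.762500·cos 19.419° = 49.760971
roll angle φ = 5.101° = 0.08902925 rad
x = r_b·(cos φ + φ·sin φ) = 49.957788
y = r_b·(sin φ − φ·cos φ) = 0.011696

x=49.957788 y=0.011696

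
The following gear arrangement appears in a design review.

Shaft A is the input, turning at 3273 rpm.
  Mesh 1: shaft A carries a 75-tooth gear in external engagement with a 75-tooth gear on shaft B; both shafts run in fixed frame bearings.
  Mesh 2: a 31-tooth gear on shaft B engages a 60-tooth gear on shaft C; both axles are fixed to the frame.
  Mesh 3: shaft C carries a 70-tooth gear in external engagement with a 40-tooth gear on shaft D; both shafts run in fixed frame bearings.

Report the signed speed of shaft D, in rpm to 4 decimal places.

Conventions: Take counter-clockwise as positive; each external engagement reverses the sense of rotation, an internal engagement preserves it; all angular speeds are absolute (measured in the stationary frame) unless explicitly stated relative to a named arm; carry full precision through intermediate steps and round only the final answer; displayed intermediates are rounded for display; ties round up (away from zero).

-2959.3375 rpm

class = fixed-axis compound train [3 meshes; 3 ratios multiply, 3 sense flips]
mesh 1 [75T→75T]: ω = 3273.0000×75/75 = 3273.0000 rpm, sense flips to −
mesh 2 [31T→60T]: ω = 3273.0000×31/60 = 1691.0500 rpm, sense flips to +
mesh 3 [70T→40T]: ω = 1691.0500×70/40 = 2959.3375 rpm, sense flips to −
signed output speed = -2959.3375 rpm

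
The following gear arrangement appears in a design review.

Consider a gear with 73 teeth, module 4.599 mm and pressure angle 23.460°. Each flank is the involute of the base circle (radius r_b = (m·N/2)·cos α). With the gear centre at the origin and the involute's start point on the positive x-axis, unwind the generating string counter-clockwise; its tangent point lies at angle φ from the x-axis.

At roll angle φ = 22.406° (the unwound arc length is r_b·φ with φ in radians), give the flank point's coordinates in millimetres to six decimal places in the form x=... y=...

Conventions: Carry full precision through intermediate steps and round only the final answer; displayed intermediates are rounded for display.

recognized (one wheel, involute flank): single-mesh tooth geometry, m = 4.599, N = 73
pitch radius r_p = m·N/2 = 4.599·73/2 = 167.863500
base radius r_b = r_p·cos α = 167.863500·cos 23.460° = 153.987606
roll angle φ = 22.406° = 0.39105847 rad
x = r_b·(cos φ + φ·sin φ) = 165.315671
y = r_b·(sin φ − φ·cos φ) = 3.022968

x=165.315671 y=3.022968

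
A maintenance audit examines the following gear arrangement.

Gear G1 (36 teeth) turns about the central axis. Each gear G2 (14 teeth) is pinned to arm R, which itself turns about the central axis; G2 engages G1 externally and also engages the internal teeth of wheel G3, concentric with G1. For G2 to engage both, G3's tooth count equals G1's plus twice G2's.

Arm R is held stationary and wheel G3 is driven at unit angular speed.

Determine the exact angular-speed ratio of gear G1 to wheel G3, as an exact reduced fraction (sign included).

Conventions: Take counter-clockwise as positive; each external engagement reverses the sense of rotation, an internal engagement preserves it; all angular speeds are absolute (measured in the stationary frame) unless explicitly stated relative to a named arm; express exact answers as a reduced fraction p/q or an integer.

class = planetary set [G3 = 36+2·14 = 64; Willis about the carrier]
ring teeth: 36 + 2·14 = 64
36(ω_sun−ω_arm) = −64(ω_ring−ω_arm),  ω_arm = 0, ω_ring = 1
ω_sun = 0 − (64/36)(1−0) = -16/9
ω_out/ω_in = -16/9

-16/9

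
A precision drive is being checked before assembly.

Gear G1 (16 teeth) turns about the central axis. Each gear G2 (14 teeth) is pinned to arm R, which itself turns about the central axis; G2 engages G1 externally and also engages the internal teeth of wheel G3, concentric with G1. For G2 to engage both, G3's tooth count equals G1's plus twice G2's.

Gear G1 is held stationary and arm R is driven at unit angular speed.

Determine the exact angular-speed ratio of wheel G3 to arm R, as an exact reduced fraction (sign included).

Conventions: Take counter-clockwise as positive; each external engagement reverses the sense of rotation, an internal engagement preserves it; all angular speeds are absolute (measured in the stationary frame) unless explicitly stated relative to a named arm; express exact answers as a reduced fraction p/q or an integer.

15/11

planetary set (16T centre, 14T on arm, 44T internal) — Willis relation
ring teeth: 16 + 2·14 = 44
16(ω_sun−ω_arm) = −44(ω_ring−ω_arm),  ω_sun = 0, ω_arm = 1
ω_ring = 1 − (16/44)(0−1) = 15/11
ω_out/ω_in = 15/11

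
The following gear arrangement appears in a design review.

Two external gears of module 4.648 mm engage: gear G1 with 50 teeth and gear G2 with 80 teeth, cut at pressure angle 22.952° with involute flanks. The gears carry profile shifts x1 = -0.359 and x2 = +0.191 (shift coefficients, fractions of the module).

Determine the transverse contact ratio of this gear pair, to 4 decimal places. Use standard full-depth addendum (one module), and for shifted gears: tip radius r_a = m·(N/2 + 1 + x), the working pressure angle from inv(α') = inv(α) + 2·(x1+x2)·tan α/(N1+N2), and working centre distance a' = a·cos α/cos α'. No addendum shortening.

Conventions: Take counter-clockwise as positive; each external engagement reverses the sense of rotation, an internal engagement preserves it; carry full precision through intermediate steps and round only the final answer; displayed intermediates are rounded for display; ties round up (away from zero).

1.6665

recognized (one external pair, fixed centres): single-mesh tooth geometry, m = 4.648, N1 = 50, N2 = 80
base radii: r_b1 = 107.000663, r_b2 = 171.201061
tip radii: r_a1 = 119.179368, r_a2 = 191.455768
inv(α') = inv(22.952°) + 2·(-0.359+0.191)·tan α/(50+80) = 0.02180394  ⇒  α' = 22.59621°
a' = a·cos α / cos α' = 302.1200·cos 22.952°/cos 22.59621° = 301.333383
action lengths: √(r_a1²−r_b1²) = 52.484091, √(r_a2²−r_b2²) = 85.705938
base pitch p_b = π·m·cos α = 13.446100
CR = (52.484091 + 85.705938 − 301.333383·sin 22.59621°)/13.446100 = 1.666464
contact ratio ≈ 1.6665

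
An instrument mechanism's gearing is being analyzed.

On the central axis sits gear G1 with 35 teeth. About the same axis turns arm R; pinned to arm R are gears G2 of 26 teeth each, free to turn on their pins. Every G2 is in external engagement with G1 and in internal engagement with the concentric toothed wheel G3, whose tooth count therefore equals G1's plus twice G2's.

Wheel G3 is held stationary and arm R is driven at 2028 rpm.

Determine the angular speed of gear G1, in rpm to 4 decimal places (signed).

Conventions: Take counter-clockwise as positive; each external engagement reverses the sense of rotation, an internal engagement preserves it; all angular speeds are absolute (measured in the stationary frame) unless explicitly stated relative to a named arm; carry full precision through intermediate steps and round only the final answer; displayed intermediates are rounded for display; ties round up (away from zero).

+7069.0286 rpm

topology: planetary set — G1 35T / G2 26T / G3 87T, arm = carrier (Willis)
normalise by the input: solve with ω_arm = 1, then scale by 2028 rpm
ring teeth: 35 + 2·26 = 87
35(ω_sun−ω_arm) = −87(ω_ring−ω_arm),  ω_ring = 0, ω_arm = 1
ω_sun = 1 − (87/35)(0−1) = 122/35
scale: ω_sun = 122/35 × 2028 rpm = +7069.0286 rpm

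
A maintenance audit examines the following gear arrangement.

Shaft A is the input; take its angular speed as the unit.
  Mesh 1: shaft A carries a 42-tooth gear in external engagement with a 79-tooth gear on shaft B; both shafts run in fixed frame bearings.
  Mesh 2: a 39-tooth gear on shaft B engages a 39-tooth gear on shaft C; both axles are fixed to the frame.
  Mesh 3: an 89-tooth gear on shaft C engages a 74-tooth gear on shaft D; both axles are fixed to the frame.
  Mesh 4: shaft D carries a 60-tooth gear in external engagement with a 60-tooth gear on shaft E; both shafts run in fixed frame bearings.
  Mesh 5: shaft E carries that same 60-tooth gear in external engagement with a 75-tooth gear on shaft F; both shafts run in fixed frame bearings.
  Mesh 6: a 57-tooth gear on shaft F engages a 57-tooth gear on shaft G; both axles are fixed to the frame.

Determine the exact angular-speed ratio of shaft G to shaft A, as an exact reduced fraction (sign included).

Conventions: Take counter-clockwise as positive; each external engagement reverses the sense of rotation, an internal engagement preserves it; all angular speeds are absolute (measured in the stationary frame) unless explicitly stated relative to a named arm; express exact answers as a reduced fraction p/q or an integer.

class = fixed-axis compound train [6 meshes; 6 ratios multiply, 6 sense flips]
mesh 1 [42T→79T]: running ratio 42/79, sense −
mesh 2 [39T→39T]: running ratio 42/79, sense +
mesh 3 [89T→74T]: running ratio 1869/2923, sense −
mesh 4 [60T→60T]: running ratio 1869/2923, sense +
mesh 5 [60T→75T]: running ratio 7476/14615, sense −
mesh 6 [57T→57T]: running ratio 7476/14615, sense +
ω_out/ω_in = 7476/14615

7476/14615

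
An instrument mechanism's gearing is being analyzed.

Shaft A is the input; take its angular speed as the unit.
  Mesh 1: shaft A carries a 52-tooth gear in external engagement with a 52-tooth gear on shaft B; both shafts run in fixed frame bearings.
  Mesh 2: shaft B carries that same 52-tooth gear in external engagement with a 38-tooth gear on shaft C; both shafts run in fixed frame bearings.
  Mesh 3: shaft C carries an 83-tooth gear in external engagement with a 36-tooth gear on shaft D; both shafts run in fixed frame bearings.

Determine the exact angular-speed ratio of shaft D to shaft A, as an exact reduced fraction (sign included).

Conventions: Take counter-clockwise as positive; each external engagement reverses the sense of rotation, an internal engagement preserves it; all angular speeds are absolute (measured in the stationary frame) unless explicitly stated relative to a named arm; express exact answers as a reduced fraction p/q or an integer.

class = fixed-axis compound train [3 meshes; 3 ratios multiply, 3 sense flips]
mesh 1 [52T→52T]: running ratio 1, sense −
mesh 2 [52T→38T]: running ratio 26/19, sense +
mesh 3 [83T→36T]: running ratio 1079/342, sense −
ω_out/ω_in = -1079/342

-1079/342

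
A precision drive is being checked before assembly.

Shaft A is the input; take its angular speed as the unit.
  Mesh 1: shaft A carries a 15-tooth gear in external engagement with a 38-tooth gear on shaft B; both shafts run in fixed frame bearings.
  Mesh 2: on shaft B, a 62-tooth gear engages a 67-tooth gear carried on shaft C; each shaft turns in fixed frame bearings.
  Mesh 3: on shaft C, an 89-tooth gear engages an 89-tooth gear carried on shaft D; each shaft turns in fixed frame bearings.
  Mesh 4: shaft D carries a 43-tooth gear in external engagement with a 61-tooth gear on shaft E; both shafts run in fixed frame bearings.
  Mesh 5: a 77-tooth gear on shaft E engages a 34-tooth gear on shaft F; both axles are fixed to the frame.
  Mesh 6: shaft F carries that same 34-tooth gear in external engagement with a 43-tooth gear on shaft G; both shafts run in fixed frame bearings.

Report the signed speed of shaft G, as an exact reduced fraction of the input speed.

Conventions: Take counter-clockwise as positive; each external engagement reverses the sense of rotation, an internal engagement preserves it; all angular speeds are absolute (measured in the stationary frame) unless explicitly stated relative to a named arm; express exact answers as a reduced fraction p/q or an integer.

35805/77653

6-mesh fixed-axis compound train (all bearings frame-fixed)
mesh 1 [15T→38T]: |ω|/ω_in = 1×15/38 = 15/38, sense flips to −
mesh 2 [62T→67T]: |ω|/ω_in = (15/38)×62/67 = 465/1273, sense flips to +
mesh 3 [89T→89T]: |ω|/ω_in = (465/1273)×89/89 = 465/1273, sense flips to −
mesh 4 [43T→61T]: |ω|/ω_in = (465/1273)×43/61 = 19995/77653, sense flips to +
mesh 5 [77T→34T]: |ω|/ω_in = (19995/77653)×77/34 = 1539615/2640202, sense flips to −
mesh 6 [34T→43T]: |ω|/ω_in = (1539615/2640202)×34/43 = 35805/77653, sense flips to +
signed output speed (× input speed) = 35805/77653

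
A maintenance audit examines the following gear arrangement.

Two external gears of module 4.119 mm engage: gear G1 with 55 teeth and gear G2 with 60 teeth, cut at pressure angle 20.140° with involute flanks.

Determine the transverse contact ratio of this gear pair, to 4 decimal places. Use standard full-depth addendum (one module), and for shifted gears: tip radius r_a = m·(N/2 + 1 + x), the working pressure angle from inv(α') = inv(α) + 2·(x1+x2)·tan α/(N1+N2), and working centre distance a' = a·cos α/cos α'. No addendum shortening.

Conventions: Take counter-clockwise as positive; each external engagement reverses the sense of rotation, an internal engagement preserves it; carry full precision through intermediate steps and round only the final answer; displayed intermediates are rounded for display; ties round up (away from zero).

recognized (one external pair, fixed centres): single-mesh tooth geometry, m = 4.119, N1 = 55, N2 = 60
base radii: r_b1 = 106.346351, r_b2 = 116.014202
tip radii: r_a1 = 117.391500, r_a2 = 127.689000
no profile shift: α' = α, a' = a
action lengths: √(r_a1²−r_b1²) = 49.711345, √(r_a2²−r_b2²) = 53.340283
base pitch p_b = π·m·cos α = 12.148979
CR = (49.711345 + 53.340283 − 236.842500·sin 20.14000°)/12.148979 = 1.769955
contact ratio ≈ 1.7700

1.7700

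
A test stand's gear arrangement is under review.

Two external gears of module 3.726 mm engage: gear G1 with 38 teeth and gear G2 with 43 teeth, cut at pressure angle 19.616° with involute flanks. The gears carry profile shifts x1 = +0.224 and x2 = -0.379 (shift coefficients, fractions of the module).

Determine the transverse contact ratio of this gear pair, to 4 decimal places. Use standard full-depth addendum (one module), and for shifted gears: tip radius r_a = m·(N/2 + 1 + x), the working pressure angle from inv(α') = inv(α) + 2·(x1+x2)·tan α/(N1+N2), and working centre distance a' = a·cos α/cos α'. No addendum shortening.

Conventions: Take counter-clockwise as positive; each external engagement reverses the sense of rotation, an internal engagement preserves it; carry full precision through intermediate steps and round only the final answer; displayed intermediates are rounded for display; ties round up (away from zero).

1.7560

single-mesh involute tooth geometry (38T engaging 43T at module 3.726)
base radii: r_b1 = 66.685381, r_b2 = 75.459773
tip radii: r_a1 = 75.354624, r_a2 = 82.422846
inv(α') = inv(19.616°) + 2·(+0.224-0.379)·tan α/(38+43) = 0.01267089  ⇒  α' = 18.97863°
a' = a·cos α / cos α' = 150.9030·cos 19.616°/cos 18.97863° = 150.316363
action lengths: √(r_a1²−r_b1²) = 35.091015, √(r_a2²−r_b2²) = 33.156420
base pitch p_b = π·m·cos α = 11.026226
CR = (35.091015 + 33.156420 − 150.316363·sin 18.97863°)/11.026226 = 1.756015
contact ratio ≈ 1.7560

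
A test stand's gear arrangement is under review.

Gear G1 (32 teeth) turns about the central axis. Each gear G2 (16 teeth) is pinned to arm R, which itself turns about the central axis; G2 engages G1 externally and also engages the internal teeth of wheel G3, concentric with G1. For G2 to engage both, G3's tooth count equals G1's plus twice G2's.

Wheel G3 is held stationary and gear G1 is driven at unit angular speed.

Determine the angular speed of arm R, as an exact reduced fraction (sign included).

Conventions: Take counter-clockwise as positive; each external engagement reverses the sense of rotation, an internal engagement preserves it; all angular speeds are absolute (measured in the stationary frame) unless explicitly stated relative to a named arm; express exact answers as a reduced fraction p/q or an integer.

class = planetary set [G3 = 32+2·16 = 64; Willis about the carrier]
ring teeth: 32 + 2·16 = 64
32(ω_sun−ω_arm) = −64(ω_ring−ω_arm),  ω_ring = 0, ω_sun = 1
32(1−ω_arm) = −64(0−ω_arm)  ⇒  96·ω_arm = 32  ⇒  ω_arm = 1/3
exact speed ratio = 1/3

1/3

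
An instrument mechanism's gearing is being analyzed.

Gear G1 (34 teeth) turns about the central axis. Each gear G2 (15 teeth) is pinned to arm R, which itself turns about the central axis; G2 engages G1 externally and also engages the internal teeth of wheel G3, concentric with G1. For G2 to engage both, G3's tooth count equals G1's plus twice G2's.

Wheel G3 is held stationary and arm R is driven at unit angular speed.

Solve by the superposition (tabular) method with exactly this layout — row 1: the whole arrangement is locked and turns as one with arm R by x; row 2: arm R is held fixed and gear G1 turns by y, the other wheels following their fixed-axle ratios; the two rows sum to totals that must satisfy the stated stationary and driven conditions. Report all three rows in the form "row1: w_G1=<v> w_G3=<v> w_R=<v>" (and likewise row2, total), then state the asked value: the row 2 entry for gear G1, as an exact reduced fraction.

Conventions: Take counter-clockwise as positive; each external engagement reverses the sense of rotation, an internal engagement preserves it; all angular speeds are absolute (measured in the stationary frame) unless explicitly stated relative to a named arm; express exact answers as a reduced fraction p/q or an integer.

class = planetary set [G3 = 34+2·15 = 64; Willis about the carrier]
row 1 — lock + rotate with arm: ω_sun = ω_ring = ω_arm = x
row 2: sun turns y, ring = −(34/64)·y, arm 0
boundary: total ω_ring = x − (34/64)·y = 0 and total ω_arm = x = 1  ⇒  y = 32/17, x = 1
row 2 ring = −(34/64)·32/17 = -1
totals (row 1 + row 2): sun 1 + 32/17 = 49/17, ring 1 + (-1) = 0, arm 1 + 0 = 1
asked cell (row2, sun) = 32/17

row1: w_G1=1 w_G3=1 w_R=1
row2: w_G1=32/17 w_G3=-1 w_R=0
total: w_G1=49/17 w_G3=0 w_R=1
asked value: 32/17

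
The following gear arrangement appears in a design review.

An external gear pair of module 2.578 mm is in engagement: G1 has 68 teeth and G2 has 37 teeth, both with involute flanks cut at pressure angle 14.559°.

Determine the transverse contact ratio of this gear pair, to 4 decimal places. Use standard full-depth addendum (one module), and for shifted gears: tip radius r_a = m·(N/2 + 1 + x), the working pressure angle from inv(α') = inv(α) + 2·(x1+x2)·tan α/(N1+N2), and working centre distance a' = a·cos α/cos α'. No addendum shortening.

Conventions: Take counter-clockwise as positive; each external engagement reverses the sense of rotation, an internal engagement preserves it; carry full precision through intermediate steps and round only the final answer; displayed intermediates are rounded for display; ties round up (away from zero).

2.1189

single-mesh involute tooth geometry (68T engaging 37T at module 2.578)
base radii: r_b1 = 84.837433, r_b2 = 46.161544
tip radii: r_a1 = 90.230000, r_a2 = 50.271000
no profile shift: α' = α, a' = a
action lengths: √(r_a1²−r_b1²) = 30.725606, √(r_a2²−r_b2²) = 19.906915
base pitch p_b = π·m·cos α = 7.838960
CR = (30.725606 + 19.906915 − 135.345000·sin 14.55900°)/7.838960 = 2.118894
contact ratio ≈ 2.1189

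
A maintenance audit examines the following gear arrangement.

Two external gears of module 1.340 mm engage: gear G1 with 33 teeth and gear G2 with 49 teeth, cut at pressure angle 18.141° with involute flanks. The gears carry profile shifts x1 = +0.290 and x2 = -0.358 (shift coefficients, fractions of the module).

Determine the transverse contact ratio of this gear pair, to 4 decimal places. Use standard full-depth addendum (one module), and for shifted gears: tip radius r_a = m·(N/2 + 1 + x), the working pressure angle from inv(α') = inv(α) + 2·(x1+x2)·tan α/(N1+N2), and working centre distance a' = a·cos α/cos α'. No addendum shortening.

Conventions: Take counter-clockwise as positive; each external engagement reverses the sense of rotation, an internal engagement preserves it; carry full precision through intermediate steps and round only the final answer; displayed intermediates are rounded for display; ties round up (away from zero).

topology: single-mesh involute geometry — m = 1.340, 33T/49T pair
base radii: r_b1 = 21.010982, r_b2 = 31.198125
tip radii: r_a1 = 23.838600, r_a2 = 33.690280
inv(α') = inv(18.141°) + 2·(+0.290-0.358)·tan α/(33+49) = 0.01047901  ⇒  α' = 17.84586°
a' = a·cos α / cos α' = 54.9400·cos 18.141°/cos 17.84586° = 54.848160
action lengths: √(r_a1²−r_b1²) = 11.261327, √(r_a2²−r_b2²) = 12.716602
base pitch p_b = π·m·cos α = 4.000482
CR = (11.261327 + 12.716602 − 54.848160·sin 17.84586°)/4.000482 = 1.792111
contact ratio ≈ 1.7921

1.7921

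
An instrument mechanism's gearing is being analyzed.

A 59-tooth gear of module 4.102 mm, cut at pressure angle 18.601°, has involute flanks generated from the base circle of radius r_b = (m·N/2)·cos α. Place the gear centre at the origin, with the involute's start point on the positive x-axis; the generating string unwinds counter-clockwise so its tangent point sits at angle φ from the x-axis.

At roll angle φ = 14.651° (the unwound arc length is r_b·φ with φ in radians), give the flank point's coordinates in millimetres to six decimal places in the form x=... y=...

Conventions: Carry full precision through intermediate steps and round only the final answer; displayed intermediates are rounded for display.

class = single-mesh tooth geometry [base-circle involute, m = 4.102, 59T]
pitch radius r_p = m·N/2 = 4.102·59/2 = 121.009000
base radius r_b = r_p·cos α = 121.009000·cos 18.601° = 114.687834
roll angle φ = 14.651° = 0.25570819 rad
x = r_b·(cos φ + φ·sin φ) = 118.376292
y = r_b·(sin φ − φ·cos φ) = 0.635020

x=118.376292 y=0.635020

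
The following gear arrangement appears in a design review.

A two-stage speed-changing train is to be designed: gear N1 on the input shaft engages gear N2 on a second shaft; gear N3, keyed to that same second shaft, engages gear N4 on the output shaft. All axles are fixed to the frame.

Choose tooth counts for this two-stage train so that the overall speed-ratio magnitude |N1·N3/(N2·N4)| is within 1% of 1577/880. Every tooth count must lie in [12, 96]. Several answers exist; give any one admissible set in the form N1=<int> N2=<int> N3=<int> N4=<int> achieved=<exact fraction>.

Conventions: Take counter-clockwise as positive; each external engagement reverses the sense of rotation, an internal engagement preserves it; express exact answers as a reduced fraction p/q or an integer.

design class (target 1577/880): fixed-axis compound train
target = 1577/880 in lowest terms: an exact hit needs N1·N3 = k·1577 and N2·N4 = k·880 for one integer k, every count in [12, 96]; additionally prefer no 1:1 stage (N1 ≠ N2, N3 ≠ N4)
k = 1: N1·N3 = 1577 = 19·83, N2·N4 = 880 = 16·55
achieved = 19·83/(16·55) = 1577/880; |achieved − target| = 0 ≤ 1577/88000 ✓

N1=19 N2=16 N3=83 N4=55 achieved=1577/880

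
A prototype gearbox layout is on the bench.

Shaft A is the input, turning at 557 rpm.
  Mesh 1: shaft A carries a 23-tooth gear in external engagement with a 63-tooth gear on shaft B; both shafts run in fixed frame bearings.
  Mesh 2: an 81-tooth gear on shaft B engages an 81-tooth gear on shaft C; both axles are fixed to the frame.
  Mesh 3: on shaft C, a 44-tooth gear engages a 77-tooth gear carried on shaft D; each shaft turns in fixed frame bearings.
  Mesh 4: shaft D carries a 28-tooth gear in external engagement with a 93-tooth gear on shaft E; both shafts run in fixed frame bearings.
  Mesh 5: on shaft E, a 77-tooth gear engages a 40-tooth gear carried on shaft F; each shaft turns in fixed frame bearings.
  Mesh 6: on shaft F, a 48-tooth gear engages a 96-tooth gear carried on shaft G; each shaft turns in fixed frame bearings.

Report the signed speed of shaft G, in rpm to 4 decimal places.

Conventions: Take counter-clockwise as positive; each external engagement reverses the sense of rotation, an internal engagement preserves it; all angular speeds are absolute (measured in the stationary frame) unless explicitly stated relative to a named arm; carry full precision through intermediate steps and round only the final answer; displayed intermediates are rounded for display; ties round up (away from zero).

+33.6729 rpm

recognized (7 fixed axles, 6 meshes): fixed-axis compound train
mesh 1 [23T→63T]: ω = 557.0000×23/63 = 203.3492 rpm, sense flips to −
mesh 2 [81T→81T]: ω = 203.3492×81/81 = 203.3492 rpm, sense flips to +
mesh 3 [44T→77T]: ω = 203.3492×44/77 = 116.1995 rpm, sense flips to −
mesh 4 [28T→93T]: ω = 116.1995×28/93 = 34.9848 rpm, sense flips to +
mesh 5 [77T→40T]: ω = 34.9848×77/40 = 67.3458 rpm, sense flips to −
mesh 6 [48T→96T]: ω = 67.3458×48/96 = 33.6729 rpm, sense flips to +
signed output speed = +33.6729 rpm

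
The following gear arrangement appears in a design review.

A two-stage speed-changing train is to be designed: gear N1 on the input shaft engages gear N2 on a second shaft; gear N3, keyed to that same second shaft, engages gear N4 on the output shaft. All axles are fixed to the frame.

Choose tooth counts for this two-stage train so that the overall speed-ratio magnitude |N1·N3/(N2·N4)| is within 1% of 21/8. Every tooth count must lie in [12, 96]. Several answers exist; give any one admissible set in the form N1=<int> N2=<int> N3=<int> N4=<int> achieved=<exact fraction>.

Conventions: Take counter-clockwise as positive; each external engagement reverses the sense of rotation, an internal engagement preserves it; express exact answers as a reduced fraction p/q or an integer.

class = fixed-axis compound train [2-stage, 21/8 wanted]
target = 21/8 in lowest terms: an exact hit needs N1·N3 = k·21 and N2·N4 = k·8 for one integer k, every count in [12, 96]; additionally prefer no 1:1 stage (N1 ≠ N2, N3 ≠ N4)
k = 1…17: no 1:1-free in-range split of k·21 and k·8 into factor pairs; take k = 18
k = 18: N1·N3 = 378 = 14·27, N2·N4 = 144 = 12·12
achieved = 14·27/(12·12) = 21/8; |achieved − target| = 0 ≤ 21/800 ✓

N1=14 N2=12 N3=27 N4=12 achieved=21/8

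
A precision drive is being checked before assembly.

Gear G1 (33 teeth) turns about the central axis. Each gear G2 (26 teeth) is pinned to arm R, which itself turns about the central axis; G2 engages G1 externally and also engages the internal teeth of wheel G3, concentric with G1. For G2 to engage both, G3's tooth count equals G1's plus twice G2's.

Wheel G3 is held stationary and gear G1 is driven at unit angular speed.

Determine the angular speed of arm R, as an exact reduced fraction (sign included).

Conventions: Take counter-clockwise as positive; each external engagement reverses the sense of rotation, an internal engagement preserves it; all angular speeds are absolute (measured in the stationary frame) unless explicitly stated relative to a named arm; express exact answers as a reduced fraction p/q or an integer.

33/118

recognized (axles ride arm R): planetary set, 33/26/85 teeth
ring teeth: 33 + 2·26 = 85
33(ω_sun−ω_arm) = −85(ω_ring−ω_arm),  ω_ring = 0, ω_sun = 1
33(1−ω_arm) = −85(0−ω_arm)  ⇒  118·ω_arm = 33  ⇒  ω_arm = 33/118
exact speed ratio = 33/118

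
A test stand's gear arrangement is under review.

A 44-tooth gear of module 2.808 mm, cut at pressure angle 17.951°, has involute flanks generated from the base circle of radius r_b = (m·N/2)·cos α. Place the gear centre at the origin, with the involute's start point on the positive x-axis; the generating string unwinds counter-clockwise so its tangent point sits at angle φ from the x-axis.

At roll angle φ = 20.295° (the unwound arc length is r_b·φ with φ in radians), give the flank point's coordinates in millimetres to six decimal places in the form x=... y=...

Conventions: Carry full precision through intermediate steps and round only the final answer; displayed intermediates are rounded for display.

x=62.340731 y=0.859737

class = single-mesh tooth geometry [base-circle involute, m = 2.808, 44T]
pitch radius r_p = m·N/2 = 2.808·44/2 = 61.776000
base radius r_b = r_p·cos α = 61.776000·cos 17.951° = 58.768772
roll angle φ = 20.295° = 0.35421457 rad
x = r_b·(cos φ + φ·sin φ) = 62.340731
y = r_b·(sin φ − φ·cos φ) = 0.859737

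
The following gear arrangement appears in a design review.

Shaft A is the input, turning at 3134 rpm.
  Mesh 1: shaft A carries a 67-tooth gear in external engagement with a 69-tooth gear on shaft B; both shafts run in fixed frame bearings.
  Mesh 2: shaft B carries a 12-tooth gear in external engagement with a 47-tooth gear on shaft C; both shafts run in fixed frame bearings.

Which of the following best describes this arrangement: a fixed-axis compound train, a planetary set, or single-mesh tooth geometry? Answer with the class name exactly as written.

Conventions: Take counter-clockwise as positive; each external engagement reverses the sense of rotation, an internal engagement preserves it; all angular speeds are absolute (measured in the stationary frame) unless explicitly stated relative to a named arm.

2-mesh fixed-axis compound train (all bearings frame-fixed)
classification: fixed-axis compound train

fixed-axis compound train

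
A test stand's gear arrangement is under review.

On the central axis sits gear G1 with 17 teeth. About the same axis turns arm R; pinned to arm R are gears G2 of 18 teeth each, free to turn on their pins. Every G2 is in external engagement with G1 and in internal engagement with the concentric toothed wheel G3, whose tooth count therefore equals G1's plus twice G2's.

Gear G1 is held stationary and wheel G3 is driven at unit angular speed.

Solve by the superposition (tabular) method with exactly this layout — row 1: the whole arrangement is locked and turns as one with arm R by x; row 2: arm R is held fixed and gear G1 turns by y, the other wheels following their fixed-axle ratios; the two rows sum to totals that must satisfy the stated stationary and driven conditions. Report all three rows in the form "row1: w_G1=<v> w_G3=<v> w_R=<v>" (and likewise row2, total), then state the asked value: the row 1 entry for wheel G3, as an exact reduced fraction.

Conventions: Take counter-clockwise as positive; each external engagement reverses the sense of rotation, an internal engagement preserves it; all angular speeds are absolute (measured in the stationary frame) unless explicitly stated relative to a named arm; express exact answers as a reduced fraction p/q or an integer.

row1: w_G1=53/70 w_G3=53/70 w_R=53/70
row2: w_G1=-53/70 w_G3=17/70 w_R=0
total: w_G1=0 w_G3=1 w_R=53/70
asked value: 53/70

planetary set (17T centre, 18T on arm, 53T internal) — Willis relation
row 1 — lock + rotate with arm: ω_sun = ω_ring = ω_arm = x
row 2 (arm held, sun turns y): ω_ring = −(17/53)·y, ω_arm = 0
boundary: total ω_sun = x + y = 0 and total ω_ring = x − (17/53)·y = 1  ⇒  y = -53/70, x = 53/70
row 2 ring = −(17/53)·(-53/70) = 17/70
totals (row 1 + row 2): sun 53/70 + (-53/70) = 0, ring 53/70 + 17/70 = 1, arm 53/70 + 0 = 53/70
asked cell (row1, ring) = 53/70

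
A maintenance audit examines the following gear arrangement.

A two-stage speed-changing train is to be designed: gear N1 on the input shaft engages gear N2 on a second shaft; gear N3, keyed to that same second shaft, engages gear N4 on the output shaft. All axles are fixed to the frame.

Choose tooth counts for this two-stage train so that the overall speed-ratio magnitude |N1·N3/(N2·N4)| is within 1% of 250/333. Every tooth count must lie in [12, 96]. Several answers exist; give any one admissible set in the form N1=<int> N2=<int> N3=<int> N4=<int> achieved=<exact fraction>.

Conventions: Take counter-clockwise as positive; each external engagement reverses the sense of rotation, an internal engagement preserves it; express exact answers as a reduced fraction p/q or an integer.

N1=20 N2=18 N3=25 N4=37 achieved=250/333

class = fixed-axis compound train [2-stage, 250/333 wanted]
target = 250/333 in lowest terms: an exact hit needs N1·N3 = k·250 and N2·N4 = k·333 for one integer k, every count in [12, 96]; additionally prefer no 1:1 stage (N1 ≠ N2, N3 ≠ N4)
k = 1: no 1:1-free in-range split of k·250 and k·333 into factor pairs; take k = 2
k = 2: N1·N3 = 500 = 20·25, N2·N4 = 666 = 18·37
achieved = 20·25/(18·37) = 250/333; |achieved − target| = 0 ≤ 5/666 ✓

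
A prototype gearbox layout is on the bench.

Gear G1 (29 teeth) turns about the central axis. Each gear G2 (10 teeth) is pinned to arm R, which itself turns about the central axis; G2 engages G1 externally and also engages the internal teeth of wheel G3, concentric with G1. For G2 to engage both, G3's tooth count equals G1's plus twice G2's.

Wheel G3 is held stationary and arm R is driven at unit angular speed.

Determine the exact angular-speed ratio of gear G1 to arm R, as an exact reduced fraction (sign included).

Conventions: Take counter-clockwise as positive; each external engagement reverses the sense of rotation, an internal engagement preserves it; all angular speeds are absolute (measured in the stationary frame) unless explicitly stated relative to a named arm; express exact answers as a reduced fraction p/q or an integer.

recognized (axles ride arm R): planetary set, 29/10/49 teeth
ring teeth: 29 + 2·10 = 49
29(ω_sun−ω_arm) = −49(ω_ring−ω_arm),  ω_ring = 0, ω_arm = 1
ω_sun = 1 − (49/29)(0−1) = 78/29
ω_out/ω_in = 78/29

78/29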